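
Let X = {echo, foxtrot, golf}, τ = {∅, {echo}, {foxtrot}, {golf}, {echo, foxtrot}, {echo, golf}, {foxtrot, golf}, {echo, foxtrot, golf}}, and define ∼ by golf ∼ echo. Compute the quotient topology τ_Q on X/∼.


X/∼ = {[echo=golf], [foxtrot]}; |τ_Q| = 4.

Equivalence classes: [echo=golf], [foxtrot].
Quotient map π: X → X/∼ sends echo ↦ [echo=golf], foxtrot ↦ [foxtrot], golf ↦ [echo=golf].
For each subset V ⊆ X/∼, compute π^{-1}(V) ⊆ X and check whether π^{-1}(V) ∈ τ. V is open in τ_Q iff π^{-1}(V) ∈ τ.
  V = {}: π^{-1}(V) = ∅ ∈ τ ✓.
  V = {[echo=golf]}: π^{-1}(V) = {echo, golf} ∈ τ ✓.
  V = {[foxtrot]}: π^{-1}(V) = {foxtrot} ∈ τ ✓.
  V = {[echo=golf], [foxtrot]}: π^{-1}(V) = {echo, foxtrot, golf} ∈ τ ✓.
Open sets in the quotient: τ_Q = {{}, {[echo=golf]}, {[foxtrot]}, {[echo=golf], [foxtrot]}} (4 elements).


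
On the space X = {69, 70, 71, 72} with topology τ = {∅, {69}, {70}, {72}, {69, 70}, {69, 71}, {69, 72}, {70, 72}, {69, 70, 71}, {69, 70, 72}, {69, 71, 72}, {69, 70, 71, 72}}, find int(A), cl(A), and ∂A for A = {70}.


int(A) = {70}, cl(A) = {70}, ∂A = ∅.

Closed sets in (X, τ) are complements of opens:
  closed(X, τ) = {∅, {70}, {71}, {72}, {69, 71}, {70, 71}, {70, 72}, {71, 72}, {69, 70, 71}, {69, 71, 72}, {70, 71, 72}, {69, 70, 71, 72}}.
int(A) = ⋃ {U ∈ τ : U ⊆ A}. Opens contained in A: ∅, {70}.
Taking the union of these: int(A) = {70}.
cl(A) = ⋂ {C closed : A ⊆ C}. Closed sets containing A: {70}, {70, 71}, {70, 72}, {69, 70, 71}, {70, 71, 72}, {69, 70, 71, 72}.
Intersecting these: cl(A) = {70}.
∂A = cl(A) ∖ int(A) = {70} ∖ {70} = ∅.


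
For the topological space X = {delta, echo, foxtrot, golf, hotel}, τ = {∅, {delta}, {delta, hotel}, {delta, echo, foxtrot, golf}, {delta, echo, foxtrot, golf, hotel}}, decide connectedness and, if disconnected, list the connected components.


(X, τ) is connected.

Find clopen sets (U ∈ τ with X ∖ U ∈ τ):
  U = ∅, X ∖ U = {delta, echo, foxtrot, golf, hotel} — both open, so U is clopen.
  U = {delta, echo, foxtrot, golf, hotel}, X ∖ U = ∅ — both open, so U is clopen.
Only trivial clopens (∅ and X) exist, so (X, τ) is connected.
Compute connected components by grouping points that agree on all clopens:
  component: {delta, echo, foxtrot, golf, hotel}


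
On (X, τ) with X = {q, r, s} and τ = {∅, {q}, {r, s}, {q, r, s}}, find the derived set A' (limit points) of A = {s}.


A' = {r}

For each x ∈ X, list the open sets U ∈ τ with x ∈ U, then check whether U ∩ (A ∖ {x}) ≠ ∅ for every such U.
  x = q: open {q} ∋ x has {q} ∩ (A ∖ {q}) = ∅, so x is NOT a limit point.
  x = r: opens ∋ x are {r, s}, {q, r, s}; each meets A ∖ {r}, so x IS a limit point.
  x = s: open {r, s} ∋ x has {r, s} ∩ (A ∖ {s}) = ∅, so x is NOT a limit point.
Collecting: A' = {r}.


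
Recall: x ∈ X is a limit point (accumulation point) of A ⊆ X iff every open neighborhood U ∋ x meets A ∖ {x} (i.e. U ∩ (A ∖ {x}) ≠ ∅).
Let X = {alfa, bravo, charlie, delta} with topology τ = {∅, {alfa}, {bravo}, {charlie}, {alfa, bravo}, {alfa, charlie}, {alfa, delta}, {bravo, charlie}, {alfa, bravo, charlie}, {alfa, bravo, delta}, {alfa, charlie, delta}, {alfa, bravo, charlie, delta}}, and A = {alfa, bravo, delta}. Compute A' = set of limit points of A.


A' = {delta}

For each x ∈ X, list the open sets U ∈ τ with x ∈ U, then check whether U ∩ (A ∖ {x}) ≠ ∅ for every such U.
  x = alfa: open {alfa} ∋ x has {alfa} ∩ (A ∖ {alfa}) = ∅, so x is NOT a limit point.
  x = bravo: open {bravo} ∋ x has {bravo} ∩ (A ∖ {bravo}) = ∅, so x is NOT a limit point.
  x = charlie: open {charlie} ∋ x has {charlie} ∩ (A ∖ {charlie}) = ∅, so x is NOT a limit point.
  x = delta: opens ∋ x are {alfa, delta}, {alfa, bravo, delta}, {alfa, charlie, delta}, {alfa, bravo, charlie, delta}; each meets A ∖ {delta}, so x IS a limit point.
Collecting: A' = {delta}.


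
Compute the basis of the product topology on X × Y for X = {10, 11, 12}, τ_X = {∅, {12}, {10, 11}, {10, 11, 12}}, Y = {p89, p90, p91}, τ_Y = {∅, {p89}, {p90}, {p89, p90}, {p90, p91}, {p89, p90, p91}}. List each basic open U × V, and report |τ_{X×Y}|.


Basis B = {∅ × ∅, {12} × {p89}, {12} × {p90}, {10, 11} × {p89}, {10, 11} × {p90}, {12} × {p89, p90}, {12} × {p90, p91}, {10, 11, 12} × {p89}, {10, 11, 12} × {p90}, {12} × {p89, p90, p91}, {10, 11} × {p89, p90}, {10, 11} × {p90, p91}, {10, 11} × {p89, p90, p91}, {10, 11, 12} × {p89, p90}, {10, 11, 12} × {p90, p91}, {10, 11, 12} × {p89, p90, p91}}; |τ_{X×Y}| = 36.

Enumerate products U × V with U ∈ τ_X, V ∈ τ_Y (deduplicated):
  ∅ × ∅ = {} (∅)
  {12} × {p89} = {(12,p89)}
  {12} × {p90} = {(12,p90)}
  {10, 11} × {p89} = {(10,p89), (11,p89)}
  {10, 11} × {p90} = {(10,p90), (11,p90)}
  {12} × {p89, p90} = {(12,p89), (12,p90)}
  {12} × {p90, p91} = {(12,p90), (12,p91)}
  {10, 11, 12} × {p89} = {(10,p89), (11,p89), (12,p89)}
  {10, 11, 12} × {p90} = {(10,p90), (11,p90), (12,p90)}
  {12} × {p89, p90, p91} = {(12,p89), (12,p90), (12,p91)}
  {10, 11} × {p89, p90} = {(10,p89), (10,p90), (11,p89), (11,p90)}
  {10, 11} × {p90, p91} = {(10,p90), (10,p91), (11,p90), (11,p91)}
  {10, 11} × {p89, p90, p91} = {(10,p89), (10,p90), (10,p91), (11,p89), (11,p90), (11,p91)}
  {10, 11, 12} × {p89, p90} = {(10,p89), (10,p90), (11,p89), (11,p90), (12,p89), (12,p90)}
  {10, 11, 12} × {p90, p91} = {(10,p90), (10,p91), (11,p90), (11,p91), (12,p90), (12,p91)}
  {10, 11, 12} × {p89, p90, p91} = {(10,p89), (10,p90), (10,p91), (11,p89), (11,p90), (11,p91), (12,p89), (12,p90), (12,p91)}
These 16 distinct sets form the basis B.
Close under arbitrary unions to get τ_{X×Y}; counting gives |τ_{X×Y}| = 36.


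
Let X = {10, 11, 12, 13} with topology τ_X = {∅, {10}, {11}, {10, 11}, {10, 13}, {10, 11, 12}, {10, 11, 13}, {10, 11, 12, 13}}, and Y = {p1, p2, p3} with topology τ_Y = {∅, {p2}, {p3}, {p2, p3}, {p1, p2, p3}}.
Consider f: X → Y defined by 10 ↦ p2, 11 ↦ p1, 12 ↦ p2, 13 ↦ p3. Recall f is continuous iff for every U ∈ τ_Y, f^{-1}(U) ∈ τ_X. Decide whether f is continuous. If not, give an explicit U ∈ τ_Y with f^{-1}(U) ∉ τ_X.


f is NOT continuous.

Compute f^{-1}(U) for each U ∈ τ_Y:
  U = ∅: f^{-1}(U) = ∅ ∈ τ_X ✓.
  U = {p2}: f^{-1}(U) = {10, 12} ∉ τ_X ✗.
  U = {p3}: f^{-1}(U) = {13} ∉ τ_X ✗.
  U = {p2, p3}: f^{-1}(U) = {10, 12, 13} ∉ τ_X ✗.
  U = {p1, p2, p3}: f^{-1}(U) = {10, 11, 12, 13} ∈ τ_X ✓.
Found U = {p2} with f^{-1}(U) = {10, 12} not in τ_X. Therefore f is NOT continuous.


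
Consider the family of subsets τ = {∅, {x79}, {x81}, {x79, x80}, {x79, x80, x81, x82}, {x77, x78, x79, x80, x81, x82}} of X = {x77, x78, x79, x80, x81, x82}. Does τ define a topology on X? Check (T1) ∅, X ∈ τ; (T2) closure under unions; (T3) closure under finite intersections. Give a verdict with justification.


τ is NOT a topology on X.

Axiom (T1): ∅ ∈ τ? Yes; X ∈ τ? Yes.
Axiom (T2/T3): check pairwise unions and intersections of members of τ.
Counterexample for (T2): {x79} ∪ {x81} = {x79, x81} ∉ τ. Therefore τ is NOT a topology.


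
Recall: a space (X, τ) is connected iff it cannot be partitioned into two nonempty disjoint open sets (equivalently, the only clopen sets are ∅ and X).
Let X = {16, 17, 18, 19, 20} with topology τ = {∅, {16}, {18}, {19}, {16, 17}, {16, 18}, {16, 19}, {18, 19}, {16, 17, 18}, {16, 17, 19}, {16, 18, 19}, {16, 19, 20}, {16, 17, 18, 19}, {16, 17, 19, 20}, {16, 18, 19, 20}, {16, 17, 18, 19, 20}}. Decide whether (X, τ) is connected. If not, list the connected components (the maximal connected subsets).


(X, τ) is disconnected; components = [{18}, {16, 17, 19, 20}].

Find clopen sets (U ∈ τ with X ∖ U ∈ τ):
  U = ∅, X ∖ U = {16, 17, 18, 19, 20} — both open, so U is clopen.
  U = {18}, X ∖ U = {16, 17, 19, 20} — both open, so U is clopen.
  U = {16, 17, 19, 20}, X ∖ U = {18} — both open, so U is clopen.
  U = {16, 17, 18, 19, 20}, X ∖ U = ∅ — both open, so U is clopen.
Nontrivial clopen(s) exist: e.g. {16, 17, 19, 20}. So (X, τ) is disconnected.
Compute connected components by grouping points that agree on all clopens:
  component: {18}
  component: {16, 17, 19, 20}


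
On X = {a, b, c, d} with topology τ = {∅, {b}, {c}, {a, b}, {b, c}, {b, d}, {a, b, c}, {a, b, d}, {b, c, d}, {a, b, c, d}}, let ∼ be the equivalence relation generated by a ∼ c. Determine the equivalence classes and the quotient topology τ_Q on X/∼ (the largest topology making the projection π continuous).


X/∼ = {[a=c], [b], [d]}; |τ_Q| = 5.

Equivalence classes: [a=c], [b], [d].
Quotient map π: X → X/∼ sends a ↦ [a=c], b ↦ [b], c ↦ [a=c], d ↦ [d].
For each subset V ⊆ X/∼, compute π^{-1}(V) ⊆ X and check whether π^{-1}(V) ∈ τ. V is open in τ_Q iff π^{-1}(V) ∈ τ.
  V = {}: π^{-1}(V) = ∅ ∈ τ ✓.
  V = {[a=c]}: π^{-1}(V) = {a, c} ∉ τ ✗.
  V = {[b]}: π^{-1}(V) = {b} ∈ τ ✓.
  V = {[a=c], [b]}: π^{-1}(V) = {a, b, c} ∈ τ ✓.
  V = {[d]}: π^{-1}(V) = {d} ∉ τ ✗.
  V = {[a=c], [d]}: π^{-1}(V) = {a, c, d} ∉ τ ✗.
  V = {[b], [d]}: π^{-1}(V) = {b, d} ∈ τ ✓.
  V = {[a=c], [b], [d]}: π^{-1}(V) = {a, b, c, d} ∈ τ ✓.
Open sets in the quotient: τ_Q = {{}, {[b]}, {[a=c], [b]}, {[b], [d]}, {[a=c], [b], [d]}} (5 elements).


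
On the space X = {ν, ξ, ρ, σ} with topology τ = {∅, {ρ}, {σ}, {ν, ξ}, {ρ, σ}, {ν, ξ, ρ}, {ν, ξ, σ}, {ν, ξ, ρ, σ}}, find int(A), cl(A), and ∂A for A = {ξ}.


int(A) = ∅, cl(A) = {ν, ξ}, ∂A = {ν, ξ}.

Closed sets in (X, τ) are complements of opens:
  closed(X, τ) = {∅, {ρ}, {σ}, {ν, ξ}, {ρ, σ}, {ν, ξ, ρ}, {ν, ξ, σ}, {ν, ξ, ρ, σ}}.
int(A) = ⋃ {U ∈ τ : U ⊆ A}. Opens contained in A: ∅.
Taking the union of these: int(A) = ∅.
cl(A) = ⋂ {C closed : A ⊆ C}. Closed sets containing A: {ν, ξ}, {ν, ξ, ρ}, {ν, ξ, σ}, {ν, ξ, ρ, σ}.
Intersecting these: cl(A) = {ν, ξ}.
∂A = cl(A) ∖ int(A) = {ν, ξ} ∖ ∅ = {ν, ξ}.


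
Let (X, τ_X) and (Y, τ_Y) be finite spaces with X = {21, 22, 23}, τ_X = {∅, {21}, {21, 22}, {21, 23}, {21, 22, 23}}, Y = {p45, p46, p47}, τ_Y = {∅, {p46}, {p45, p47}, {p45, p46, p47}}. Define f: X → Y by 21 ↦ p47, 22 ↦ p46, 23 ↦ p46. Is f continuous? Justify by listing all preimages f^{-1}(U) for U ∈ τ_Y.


f is NOT continuous.

Compute f^{-1}(U) for each U ∈ τ_Y:
  U = ∅: f^{-1}(U) = ∅ ∈ τ_X ✓.
  U = {p46}: f^{-1}(U) = {22, 23} ∉ τ_X ✗.
  U = {p45, p47}: f^{-1}(U) = {21} ∈ τ_X ✓.
  U = {p45, p46, p47}: f^{-1}(U) = {21, 22, 23} ∈ τ_X ✓.
Found U = {p46} with f^{-1}(U) = {22, 23} not in τ_X. Therefore f is NOT continuous.


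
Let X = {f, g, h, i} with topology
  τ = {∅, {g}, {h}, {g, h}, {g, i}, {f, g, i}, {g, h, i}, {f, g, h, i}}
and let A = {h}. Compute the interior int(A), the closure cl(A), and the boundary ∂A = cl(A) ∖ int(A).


int(A) = {h}, cl(A) = {h}, ∂A = ∅.

Closed sets in (X, τ) are complements of opens:
  closed(X, τ) = {∅, {f}, {h}, {f, h}, {f, i}, {f, g, i}, {f, h, i}, {f, g, h, i}}.
int(A) = ⋃ {U ∈ τ : U ⊆ A}. Opens contained in A: ∅, {h}.
Taking the union of these: int(A) = {h}.
cl(A) = ⋂ {C closed : A ⊆ C}. Closed sets containing A: {h}, {f, h}, {f, h, i}, {f, g, h, i}.
Intersecting these: cl(A) = {h}.
∂A = cl(A) ∖ int(A) = {h} ∖ {h} = ∅.


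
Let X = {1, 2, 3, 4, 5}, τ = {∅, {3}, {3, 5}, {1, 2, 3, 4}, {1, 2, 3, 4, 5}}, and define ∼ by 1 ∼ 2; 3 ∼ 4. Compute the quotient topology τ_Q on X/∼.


X/∼ = {[1=2], [3=4], [5]}; |τ_Q| = 3.

Equivalence classes: [1=2], [3=4], [5].
Quotient map π: X → X/∼ sends 1 ↦ [1=2], 2 ↦ [1=2], 3 ↦ [3=4], 4 ↦ [3=4], 5 ↦ [5].
For each subset V ⊆ X/∼, compute π^{-1}(V) ⊆ X and check whether π^{-1}(V) ∈ τ. V is open in τ_Q iff π^{-1}(V) ∈ τ.
  V = {}: π^{-1}(V) = ∅ ∈ τ ✓.
  V = {[1=2]}: π^{-1}(V) = {1, 2} ∉ τ ✗.
  V = {[3=4]}: π^{-1}(V) = {3, 4} ∉ τ ✗.
  V = {[1=2], [3=4]}: π^{-1}(V) = {1, 2, 3, 4} ∈ τ ✓.
  V = {[5]}: π^{-1}(V) = {5} ∉ τ ✗.
  V = {[1=2], [5]}: π^{-1}(V) = {1, 2, 5} ∉ τ ✗.
  V = {[3=4], [5]}: π^{-1}(V) = {3, 4, 5} ∉ τ ✗.
  V = {[1=2], [3=4], [5]}: π^{-1}(V) = {1, 2, 3, 4, 5} ∈ τ ✓.
Open sets in the quotient: τ_Q = {{}, {[1=2], [3=4]}, {[1=2], [3=4], [5]}} (3 elements).


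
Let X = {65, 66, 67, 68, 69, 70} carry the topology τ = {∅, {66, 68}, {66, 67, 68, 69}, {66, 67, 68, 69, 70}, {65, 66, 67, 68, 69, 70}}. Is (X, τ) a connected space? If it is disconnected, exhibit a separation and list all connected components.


(X, τ) is connected.

Find clopen sets (U ∈ τ with X ∖ U ∈ τ):
  U = ∅, X ∖ U = {65, 66, 67, 68, 69, 70} — both open, so U is clopen.
  U = {65, 66, 67, 68, 69, 70}, X ∖ U = ∅ — both open, so U is clopen.
Only trivial clopens (∅ and X) exist, so (X, τ) is connected.
Compute connected components by grouping points that agree on all clopens:
  component: {65, 66, 67, 68, 69, 70}


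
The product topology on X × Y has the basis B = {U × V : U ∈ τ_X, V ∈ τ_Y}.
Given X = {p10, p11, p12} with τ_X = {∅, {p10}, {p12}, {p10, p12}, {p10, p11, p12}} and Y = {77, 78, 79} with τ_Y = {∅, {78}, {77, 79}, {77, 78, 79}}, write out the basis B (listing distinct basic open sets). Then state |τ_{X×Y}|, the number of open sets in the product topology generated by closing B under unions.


Basis B = {∅ × ∅, {p10} × {78}, {p12} × {78}, {p10} × {77, 79}, {p10, p12} × {78}, {p12} × {77, 79}, {p10} × {77, 78, 79}, {p10, p11, p12} × {78}, {p12} × {77, 78, 79}, {p10, p12} × {77, 79}, {p10, p12} × {77, 78, 79}, {p10, p11, p12} × {77, 79}, {p10, p11, p12} × {77, 78, 79}}; |τ_{X×Y}| = 25.

Enumerate products U × V with U ∈ τ_X, V ∈ τ_Y (deduplicated):
  ∅ × ∅ = {} (∅)
  {p10} × {78} = {(p10,78)}
  {p12} × {78} = {(p12,78)}
  {p10} × {77, 79} = {(p10,77), (p10,79)}
  {p10, p12} × {78} = {(p10,78), (p12,78)}
  {p12} × {77, 79} = {(p12,77), (p12,79)}
  {p10} × {77, 78, 79} = {(p10,77), (p10,78), (p10,79)}
  {p10, p11, p12} × {78} = {(p10,78), (p11,78), (p12,78)}
  {p12} × {77, 78, 79} = {(p12,77), (p12,78), (p12,79)}
  {p10, p12} × {77, 79} = {(p10,77), (p10,79), (p12,77), (p12,79)}
  {p10, p12} × {77, 78, 79} = {(p10,77), (p10,78), (p10,79), (p12,77), (p12,78), (p12,79)}
  {p10, p11, p12} × {77, 79} = {(p10,77), (p10,79), (p11,77), (p11,79), (p12,77), (p12,79)}
  {p10, p11, p12} × {77, 78, 79} = {(p10,77), (p10,78), (p10,79), (p11,77), (p11,78), (p11,79), (p12,77), (p12,78), (p12,79)}
These 13 distinct sets form the basis B.
Close under arbitrary unions to get τ_{X×Y}; counting gives |τ_{X×Y}| = 25.


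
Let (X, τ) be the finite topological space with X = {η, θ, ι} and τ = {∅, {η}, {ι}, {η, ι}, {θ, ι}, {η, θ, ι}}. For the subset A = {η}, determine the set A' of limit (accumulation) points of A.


A' = ∅

For each x ∈ X, list the open sets U ∈ τ with x ∈ U, then check whether U ∩ (A ∖ {x}) ≠ ∅ for every such U.
  x = η: open {η} ∋ x has {η} ∩ (A ∖ {η}) = ∅, so x is NOT a limit point.
  x = θ: open {θ, ι} ∋ x has {θ, ι} ∩ (A ∖ {θ}) = ∅, so x is NOT a limit point.
  x = ι: open {ι} ∋ x has {ι} ∩ (A ∖ {ι}) = ∅, so x is NOT a limit point.
Collecting: A' = ∅.


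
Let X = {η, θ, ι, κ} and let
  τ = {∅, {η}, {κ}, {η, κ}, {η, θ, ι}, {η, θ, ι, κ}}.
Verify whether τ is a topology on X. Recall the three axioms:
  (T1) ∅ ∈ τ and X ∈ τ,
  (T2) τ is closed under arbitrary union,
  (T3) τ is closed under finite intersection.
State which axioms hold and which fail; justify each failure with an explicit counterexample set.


τ IS a topology on X.

Axiom (T1): ∅ ∈ τ? Yes; X ∈ τ? Yes.
Axiom (T2/T3): check pairwise unions and intersections of members of τ.
All pairwise intersections and unions checked — each lies in τ. Therefore τ satisfies (T1), (T2), (T3): it IS a topology on X.


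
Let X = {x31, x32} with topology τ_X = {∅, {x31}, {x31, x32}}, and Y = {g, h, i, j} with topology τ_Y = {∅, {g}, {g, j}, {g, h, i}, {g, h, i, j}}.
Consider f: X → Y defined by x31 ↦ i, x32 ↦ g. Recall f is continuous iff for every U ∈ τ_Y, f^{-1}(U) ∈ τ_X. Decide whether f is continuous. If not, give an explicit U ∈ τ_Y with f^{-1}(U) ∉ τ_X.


f is NOT continuous.

Compute f^{-1}(U) for each U ∈ τ_Y:
  U = ∅: f^{-1}(U) = ∅ ∈ τ_X ✓.
  U = {g}: f^{-1}(U) = {x32} ∉ τ_X ✗.
  U = {g, j}: f^{-1}(U) = {x32} ∉ τ_X ✗.
  U = {g, h, i}: f^{-1}(U) = {x31, x32} ∈ τ_X ✓.
  U = {g, h, i, j}: f^{-1}(U) = {x31, x32} ∈ τ_X ✓.
Found U = {g} with f^{-1}(U) = {x32} not in τ_X. Therefore f is NOT continuous.


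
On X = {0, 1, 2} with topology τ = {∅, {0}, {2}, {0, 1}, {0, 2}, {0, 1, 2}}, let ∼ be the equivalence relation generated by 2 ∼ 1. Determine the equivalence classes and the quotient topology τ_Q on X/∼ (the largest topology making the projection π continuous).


X/∼ = {[0], [1=2]}; |τ_Q| = 3.

Equivalence classes: [0], [1=2].
Quotient map π: X → X/∼ sends 0 ↦ [0], 1 ↦ [1=2], 2 ↦ [1=2].
For each subset V ⊆ X/∼, compute π^{-1}(V) ⊆ X and check whether π^{-1}(V) ∈ τ. V is open in τ_Q iff π^{-1}(V) ∈ τ.
  V = {}: π^{-1}(V) = ∅ ∈ τ ✓.
  V = {[0]}: π^{-1}(V) = {0} ∈ τ ✓.
  V = {[1=2]}: π^{-1}(V) = {1, 2} ∉ τ ✗.
  V = {[0], [1=2]}: π^{-1}(V) = {0, 1, 2} ∈ τ ✓.
Open sets in the quotient: τ_Q = {{}, {[0]}, {[0], [1=2]}} (3 elements).


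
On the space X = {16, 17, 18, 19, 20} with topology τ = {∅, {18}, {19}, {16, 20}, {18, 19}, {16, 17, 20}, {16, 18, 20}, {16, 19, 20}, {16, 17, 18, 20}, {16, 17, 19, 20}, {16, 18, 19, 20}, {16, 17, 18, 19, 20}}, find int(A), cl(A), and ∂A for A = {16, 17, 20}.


int(A) = {16, 17, 20}, cl(A) = {16, 17, 20}, ∂A = ∅.

Closed sets in (X, τ) are complements of opens:
  closed(X, τ) = {∅, {17}, {18}, {19}, {17, 18}, {17, 19}, {18, 19}, {16, 17, 20}, {17, 18, 19}, {16, 17, 18, 20}, {16, 17, 19, 20}, {16, 17, 18, 19, 20}}.
int(A) = ⋃ {U ∈ τ : U ⊆ A}. Opens contained in A: ∅, {16, 20}, {16, 17, 20}.
Taking the union of these: int(A) = {16, 17, 20}.
cl(A) = ⋂ {C closed : A ⊆ C}. Closed sets containing A: {16, 17, 20}, {16, 17, 18, 20}, {16, 17, 19, 20}, {16, 17, 18, 19, 20}.
Intersecting these: cl(A) = {16, 17, 20}.
∂A = cl(A) ∖ int(A) = {16, 17, 20} ∖ {16, 17, 20} = ∅.


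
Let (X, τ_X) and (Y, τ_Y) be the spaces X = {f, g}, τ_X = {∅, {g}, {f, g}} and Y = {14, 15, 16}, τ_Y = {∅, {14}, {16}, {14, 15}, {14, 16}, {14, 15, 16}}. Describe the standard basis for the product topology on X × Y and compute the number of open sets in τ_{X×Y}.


Basis B = {∅ × ∅, {g} × {14}, {g} × {16}, {f, g} × {14}, {f, g} × {16}, {g} × {14, 15}, {g} × {14, 16}, {g} × {14, 15, 16}, {f, g} × {14, 15}, {f, g} × {14, 16}, {f, g} × {14, 15, 16}}; |τ_{X×Y}| = 18.

Enumerate products U × V with U ∈ τ_X, V ∈ τ_Y (deduplicated):
  ∅ × ∅ = {} (∅)
  {g} × {14} = {(g,14)}
  {g} × {16} = {(g,16)}
  {f, g} × {14} = {(f,14), (g,14)}
  {f, g} × {16} = {(f,16), (g,16)}
  {g} × {14, 15} = {(g,14), (g,15)}
  {g} × {14, 16} = {(g,14), (g,16)}
  {g} × {14, 15, 16} = {(g,14), (g,15), (g,16)}
  {f, g} × {14, 15} = {(f,14), (f,15), (g,14), (g,15)}
  {f, g} × {14, 16} = {(f,14), (f,16), (g,14), (g,16)}
  {f, g} × {14, 15, 16} = {(f,14), (f,15), (f,16), (g,14), (g,15), (g,16)}
These 11 distinct sets form the basis B.
Close under arbitrary unions to get τ_{X×Y}; counting gives |τ_{X×Y}| = 18.


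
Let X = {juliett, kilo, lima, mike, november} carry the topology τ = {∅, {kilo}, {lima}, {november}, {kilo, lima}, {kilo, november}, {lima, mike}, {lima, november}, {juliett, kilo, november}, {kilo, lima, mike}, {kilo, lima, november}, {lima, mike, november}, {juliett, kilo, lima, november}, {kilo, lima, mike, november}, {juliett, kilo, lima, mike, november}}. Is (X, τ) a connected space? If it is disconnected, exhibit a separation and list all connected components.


(X, τ) is disconnected; components = [{lima, mike}, {juliett, kilo, november}].

Find clopen sets (U ∈ τ with X ∖ U ∈ τ):
  U = ∅, X ∖ U = {juliett, kilo, lima, mike, november} — both open, so U is clopen.
  U = {lima, mike}, X ∖ U = {juliett, kilo, november} — both open, so U is clopen.
  U = {juliett, kilo, november}, X ∖ U = {lima, mike} — both open, so U is clopen.
  U = {juliett, kilo, lima, mike, november}, X ∖ U = ∅ — both open, so U is clopen.
Nontrivial clopen(s) exist: e.g. {lima, mike}. So (X, τ) is disconnected.
Compute connected components by grouping points that agree on all clopens:
  component: {lima, mike}
  component: {juliett, kilo, november}


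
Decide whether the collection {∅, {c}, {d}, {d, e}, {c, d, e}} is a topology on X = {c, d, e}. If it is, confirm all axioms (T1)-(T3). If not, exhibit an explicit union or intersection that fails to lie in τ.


τ is NOT a topology on X.

Axiom (T1): ∅ ∈ τ? Yes; X ∈ τ? Yes.
Axiom (T2/T3): check pairwise unions and intersections of members of τ.
Counterexample for (T2): {c} ∪ {d} = {c, d} ∉ τ. Therefore τ is NOT a topology.


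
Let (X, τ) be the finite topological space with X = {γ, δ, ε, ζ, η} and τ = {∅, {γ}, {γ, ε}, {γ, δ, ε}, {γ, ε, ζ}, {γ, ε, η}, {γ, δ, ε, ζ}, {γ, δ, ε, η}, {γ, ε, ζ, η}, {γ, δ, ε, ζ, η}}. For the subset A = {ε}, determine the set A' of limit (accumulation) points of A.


A' = {δ, ζ, η}

For each x ∈ X, list the open sets U ∈ τ with x ∈ U, then check whether U ∩ (A ∖ {x}) ≠ ∅ for every such U.
  x = γ: open {γ} ∋ x has {γ} ∩ (A ∖ {γ}) = ∅, so x is NOT a limit point.
  x = δ: opens ∋ x are {γ, δ, ε}, {γ, δ, ε, ζ}, {γ, δ, ε, η}, {γ, δ, ε, ζ, η}; each meets A ∖ {δ}, so x IS a limit point.
  x = ε: open {γ, ε} ∋ x has {γ, ε} ∩ (A ∖ {ε}) = ∅, so x is NOT a limit point.
  x = ζ: opens ∋ x are {γ, ε, ζ}, {γ, δ, ε, ζ}, {γ, ε, ζ, η}, {γ, δ, ε, ζ, η}; each meets A ∖ {ζ}, so x IS a limit point.
  x = η: opens ∋ x are {γ, ε, η}, {γ, δ, ε, η}, {γ, ε, ζ, η}, {γ, δ, ε, ζ, η}; each meets A ∖ {η}, so x IS a limit point.
Collecting: A' = {δ, ζ, η}.


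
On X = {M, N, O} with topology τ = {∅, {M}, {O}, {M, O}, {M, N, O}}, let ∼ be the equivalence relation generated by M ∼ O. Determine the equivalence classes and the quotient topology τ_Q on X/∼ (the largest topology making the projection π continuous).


X/∼ = {[M=O], [N]}; |τ_Q| = 3.

Equivalence classes: [M=O], [N].
Quotient map π: X → X/∼ sends M ↦ [M=O], N ↦ [N], O ↦ [M=O].
For each subset V ⊆ X/∼, compute π^{-1}(V) ⊆ X and check whether π^{-1}(V) ∈ τ. V is open in τ_Q iff π^{-1}(V) ∈ τ.
  V = {}: π^{-1}(V) = ∅ ∈ τ ✓.
  V = {[M=O]}: π^{-1}(V) = {M, O} ∈ τ ✓.
  V = {[N]}: π^{-1}(V) = {N} ∉ τ ✗.
  V = {[M=O], [N]}: π^{-1}(V) = {M, N, O} ∈ τ ✓.
Open sets in the quotient: τ_Q = {{}, {[M=O]}, {[M=O], [N]}} (3 elements).


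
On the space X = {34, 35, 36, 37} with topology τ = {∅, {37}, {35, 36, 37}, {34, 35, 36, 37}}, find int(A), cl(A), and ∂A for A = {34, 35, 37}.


int(A) = {37}, cl(A) = {34, 35, 36, 37}, ∂A = {34, 35, 36}.

Closed sets in (X, τ) are complements of opens:
  closed(X, τ) = {∅, {34}, {34, 35, 36}, {34, 35, 36, 37}}.
int(A) = ⋃ {U ∈ τ : U ⊆ A}. Opens contained in A: ∅, {37}.
Taking the union of these: int(A) = {37}.
cl(A) = ⋂ {C closed : A ⊆ C}. Closed sets containing A: {34, 35, 36, 37}.
Intersecting these: cl(A) = {34, 35, 36, 37}.
∂A = cl(A) ∖ int(A) = {34, 35, 36, 37} ∖ {37} = {34, 35, 36}.


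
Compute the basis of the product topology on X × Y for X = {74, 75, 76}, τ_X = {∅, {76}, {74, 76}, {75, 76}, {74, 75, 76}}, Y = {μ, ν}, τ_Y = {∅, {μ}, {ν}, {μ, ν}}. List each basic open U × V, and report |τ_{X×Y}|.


Basis B = {∅ × ∅, {76} × {μ}, {76} × {ν}, {74, 76} × {μ}, {74, 76} × {ν}, {75, 76} × {μ}, {75, 76} × {ν}, {76} × {μ, ν}, {74, 75, 76} × {μ}, {74, 75, 76} × {ν}, {74, 76} × {μ, ν}, {75, 76} × {μ, ν}, {74, 75, 76} × {μ, ν}}; |τ_{X×Y}| = 25.

Enumerate products U × V with U ∈ τ_X, V ∈ τ_Y (deduplicated):
  ∅ × ∅ = {} (∅)
  {76} × {μ} = {(76,μ)}
  {76} × {ν} = {(76,ν)}
  {74, 76} × {μ} = {(74,μ), (76,μ)}
  {74, 76} × {ν} = {(74,ν), (76,ν)}
  {75, 76} × {μ} = {(75,μ), (76,μ)}
  {75, 76} × {ν} = {(75,ν), (76,ν)}
  {76} × {μ, ν} = {(76,μ), (76,ν)}
  {74, 75, 76} × {μ} = {(74,μ), (75,μ), (76,μ)}
  {74, 75, 76} × {ν} = {(74,ν), (75,ν), (76,ν)}
  {74, 76} × {μ, ν} = {(74,μ), (74,ν), (76,μ), (76,ν)}
  {75, 76} × {μ, ν} = {(75,μ), (75,ν), (76,μ), (76,ν)}
  {74, 75, 76} × {μ, ν} = {(74,μ), (74,ν), (75,μ), (75,ν), (76,μ), (76,ν)}
These 13 distinct sets form the basis B.
Close under arbitrary unions to get τ_{X×Y}; counting gives |τ_{X×Y}| = 25.


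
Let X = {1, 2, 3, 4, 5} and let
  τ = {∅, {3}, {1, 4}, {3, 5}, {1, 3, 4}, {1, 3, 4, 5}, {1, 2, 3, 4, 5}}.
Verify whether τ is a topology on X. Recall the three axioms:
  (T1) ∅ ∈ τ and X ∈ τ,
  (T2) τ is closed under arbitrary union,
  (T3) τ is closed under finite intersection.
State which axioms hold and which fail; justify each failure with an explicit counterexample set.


τ IS a topology on X.

Axiom (T1): ∅ ∈ τ? Yes; X ∈ τ? Yes.
Axiom (T2/T3): check pairwise unions and intersections of members of τ.
All pairwise intersections and unions checked — each lies in τ. Therefore τ satisfies (T1), (T2), (T3): it IS a topology on X.


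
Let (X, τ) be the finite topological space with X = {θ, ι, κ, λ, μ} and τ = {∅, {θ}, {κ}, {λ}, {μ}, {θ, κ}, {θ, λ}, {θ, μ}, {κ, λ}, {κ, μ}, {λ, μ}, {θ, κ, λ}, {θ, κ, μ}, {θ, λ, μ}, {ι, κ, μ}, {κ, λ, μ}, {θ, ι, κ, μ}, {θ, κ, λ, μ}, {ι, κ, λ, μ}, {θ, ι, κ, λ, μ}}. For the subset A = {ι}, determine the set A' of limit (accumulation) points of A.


A' = ∅

For each x ∈ X, list the open sets U ∈ τ with x ∈ U, then check whether U ∩ (A ∖ {x}) ≠ ∅ for every such U.
  x = θ: open {θ} ∋ x has {θ} ∩ (A ∖ {θ}) = ∅, so x is NOT a limit point.
  x = ι: open {ι, κ, μ} ∋ x has {ι, κ, μ} ∩ (A ∖ {ι}) = ∅, so x is NOT a limit point.
  x = κ: open {κ} ∋ x has {κ} ∩ (A ∖ {κ}) = ∅, so x is NOT a limit point.
  x = λ: open {λ} ∋ x has {λ} ∩ (A ∖ {λ}) = ∅, so x is NOT a limit point.
  x = μ: open {μ} ∋ x has {μ} ∩ (A ∖ {μ}) = ∅, so x is NOT a limit point.
Collecting: A' = ∅.


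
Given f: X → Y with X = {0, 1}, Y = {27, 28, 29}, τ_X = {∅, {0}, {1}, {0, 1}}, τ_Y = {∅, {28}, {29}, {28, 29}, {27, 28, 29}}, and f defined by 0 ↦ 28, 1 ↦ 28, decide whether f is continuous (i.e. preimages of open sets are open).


f IS continuous.

Compute f^{-1}(U) for each U ∈ τ_Y:
  U = ∅: f^{-1}(U) = ∅ ∈ τ_X ✓.
  U = {28}: f^{-1}(U) = {0, 1} ∈ τ_X ✓.
  U = {29}: f^{-1}(U) = ∅ ∈ τ_X ✓.
  U = {28, 29}: f^{-1}(U) = {0, 1} ∈ τ_X ✓.
  U = {27, 28, 29}: f^{-1}(U) = {0, 1} ∈ τ_X ✓.
Every preimage lies in τ_X, so f IS continuous.


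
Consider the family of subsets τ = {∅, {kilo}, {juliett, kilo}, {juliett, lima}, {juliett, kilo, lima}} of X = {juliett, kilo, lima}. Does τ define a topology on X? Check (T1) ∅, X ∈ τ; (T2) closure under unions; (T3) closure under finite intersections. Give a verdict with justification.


τ is NOT a topology on X.

Axiom (T1): ∅ ∈ τ? Yes; X ∈ τ? Yes.
Axiom (T2/T3): check pairwise unions and intersections of members of τ.
Counterexample for (T3): {juliett, kilo} ∩ {juliett, lima} = {juliett} ∉ τ. Therefore τ is NOT a topology.


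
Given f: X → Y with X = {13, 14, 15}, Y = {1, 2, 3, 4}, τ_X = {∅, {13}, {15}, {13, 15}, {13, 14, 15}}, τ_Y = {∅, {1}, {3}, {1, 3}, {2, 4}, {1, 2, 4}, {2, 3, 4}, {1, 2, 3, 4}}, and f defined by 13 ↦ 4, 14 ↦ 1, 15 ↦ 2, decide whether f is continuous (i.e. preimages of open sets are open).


f is NOT continuous.

Compute f^{-1}(U) for each U ∈ τ_Y:
  U = ∅: f^{-1}(U) = ∅ ∈ τ_X ✓.
  U = {1}: f^{-1}(U) = {14} ∉ τ_X ✗.
  U = {3}: f^{-1}(U) = ∅ ∈ τ_X ✓.
  U = {1, 3}: f^{-1}(U) = {14} ∉ τ_X ✗.
  U = {2, 4}: f^{-1}(U) = {13, 15} ∈ τ_X ✓.
  U = {1, 2, 4}: f^{-1}(U) = {13, 14, 15} ∈ τ_X ✓.
  U = {2, 3, 4}: f^{-1}(U) = {13, 15} ∈ τ_X ✓.
  U = {1, 2, 3, 4}: f^{-1}(U) = {13, 14, 15} ∈ τ_X ✓.
Found U = {1} with f^{-1}(U) = {14} not in τ_X. Therefore f is NOT continuous.


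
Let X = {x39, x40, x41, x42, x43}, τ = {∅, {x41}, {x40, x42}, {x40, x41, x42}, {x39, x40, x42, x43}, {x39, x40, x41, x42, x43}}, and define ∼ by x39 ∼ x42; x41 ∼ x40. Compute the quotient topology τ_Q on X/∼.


X/∼ = {[x39=x42], [x40=x41], [x43]}; |τ_Q| = 2.

Equivalence classes: [x39=x42], [x40=x41], [x43].
Quotient map π: X → X/∼ sends x39 ↦ [x39=x42], x40 ↦ [x40=x41], x41 ↦ [x40=x41], x42 ↦ [x39=x42], x43 ↦ [x43].
For each subset V ⊆ X/∼, compute π^{-1}(V) ⊆ X and check whether π^{-1}(V) ∈ τ. V is open in τ_Q iff π^{-1}(V) ∈ τ.
  V = {}: π^{-1}(V) = ∅ ∈ τ ✓.
  V = {[x39=x42]}: π^{-1}(V) = {x39, x42} ∉ τ ✗.
  V = {[x40=x41]}: π^{-1}(V) = {x40, x41} ∉ τ ✗.
  V = {[x39=x42], [x40=x41]}: π^{-1}(V) = {x39, x40, x41, x42} ∉ τ ✗.
  V = {[x43]}: π^{-1}(V) = {x43} ∉ τ ✗.
  V = {[x39=x42], [x43]}: π^{-1}(V) = {x39, x42, x43} ∉ τ ✗.
  V = {[x40=x41], [x43]}: π^{-1}(V) = {x40, x41, x43} ∉ τ ✗.
  V = {[x39=x42], [x40=x41], [x43]}: π^{-1}(V) = {x39, x40, x41, x42, x43} ∈ τ ✓.
Open sets in the quotient: τ_Q = {{}, {[x39=x42], [x40=x41], [x43]}} (2 elements).


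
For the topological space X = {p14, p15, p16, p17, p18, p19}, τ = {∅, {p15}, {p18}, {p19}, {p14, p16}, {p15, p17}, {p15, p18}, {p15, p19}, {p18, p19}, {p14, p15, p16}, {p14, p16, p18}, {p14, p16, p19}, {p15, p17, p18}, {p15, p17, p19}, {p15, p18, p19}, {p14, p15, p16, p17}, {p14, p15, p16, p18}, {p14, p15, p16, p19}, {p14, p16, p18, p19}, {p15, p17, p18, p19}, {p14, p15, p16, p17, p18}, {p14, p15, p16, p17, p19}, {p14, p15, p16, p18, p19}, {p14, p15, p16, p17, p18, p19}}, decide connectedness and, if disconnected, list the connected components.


(X, τ) is disconnected; components = [{p18}, {p19}, {p14, p16}, {p15, p17}].

Find clopen sets (U ∈ τ with X ∖ U ∈ τ):
  U = ∅, X ∖ U = {p14, p15, p16, p17, p18, p19} — both open, so U is clopen.
  U = {p18}, X ∖ U = {p14, p15, p16, p17, p19} — both open, so U is clopen.
  U = {p19}, X ∖ U = {p14, p15, p16, p17, p18} — both open, so U is clopen.
  U = {p14, p16}, X ∖ U = {p15, p17, p18, p19} — both open, so U is clopen.
  U = {p15, p17}, X ∖ U = {p14, p16, p18, p19} — both open, so U is clopen.
  U = {p18, p19}, X ∖ U = {p14, p15, p16, p17} — both open, so U is clopen.
  U = {p14, p16, p18}, X ∖ U = {p15, p17, p19} — both open, so U is clopen.
  U = {p14, p16, p19}, X ∖ U = {p15, p17, p18} — both open, so U is clopen.
  U = {p15, p17, p18}, X ∖ U = {p14, p16, p19} — both open, so U is clopen.
  U = {p15, p17, p19}, X ∖ U = {p14, p16, p18} — both open, so U is clopen.
  U = {p14, p15, p16, p17}, X ∖ U = {p18, p19} — both open, so U is clopen.
  U = {p14, p16, p18, p19}, X ∖ U = {p15, p17} — both open, so U is clopen.
  U = {p15, p17, p18, p19}, X ∖ U = {p14, p16} — both open, so U is clopen.
  U = {p14, p15, p16, p17, p18}, X ∖ U = {p19} — both open, so U is clopen.
  U = {p14, p15, p16, p17, p19}, X ∖ U = {p18} — both open, so U is clopen.
  U = {p14, p15, p16, p17, p18, p19}, X ∖ U = ∅ — both open, so U is clopen.
Nontrivial clopen(s) exist: e.g. {p14, p15, p16, p17}. So (X, τ) is disconnected.
Compute connected components by grouping points that agree on all clopens:
  component: {p18}
  component: {p19}
  component: {p14, p16}
  component: {p15, p17}


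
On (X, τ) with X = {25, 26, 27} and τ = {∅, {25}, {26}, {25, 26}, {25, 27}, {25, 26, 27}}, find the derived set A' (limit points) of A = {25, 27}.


A' = {27}

For each x ∈ X, list the open sets U ∈ τ with x ∈ U, then check whether U ∩ (A ∖ {x}) ≠ ∅ for every such U.
  x = 25: open {25} ∋ x has {25} ∩ (A ∖ {25}) = ∅, so x is NOT a limit point.
  x = 26: open {26} ∋ x has {26} ∩ (A ∖ {26}) = ∅, so x is NOT a limit point.
  x = 27: opens ∋ x are {25, 27}, {25, 26, 27}; each meets A ∖ {27}, so x IS a limit point.
Collecting: A' = {27}.


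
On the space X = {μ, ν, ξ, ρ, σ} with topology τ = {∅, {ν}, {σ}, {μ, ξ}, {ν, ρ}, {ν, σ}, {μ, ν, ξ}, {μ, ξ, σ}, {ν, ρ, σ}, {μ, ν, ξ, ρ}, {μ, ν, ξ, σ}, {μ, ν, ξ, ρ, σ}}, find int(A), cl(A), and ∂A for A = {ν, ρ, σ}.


int(A) = {ν, ρ, σ}, cl(A) = {ν, ρ, σ}, ∂A = ∅.

Closed sets in (X, τ) are complements of opens:
  closed(X, τ) = {∅, {ρ}, {σ}, {μ, ξ}, {ν, ρ}, {ρ, σ}, {μ, ξ, ρ}, {μ, ξ, σ}, {ν, ρ, σ}, {μ, ν, ξ, ρ}, {μ, ξ, ρ, σ}, {μ, ν, ξ, ρ, σ}}.
int(A) = ⋃ {U ∈ τ : U ⊆ A}. Opens contained in A: ∅, {ν}, {σ}, {ν, ρ}, {ν, σ}, {ν, ρ, σ}.
Taking the union of these: int(A) = {ν, ρ, σ}.
cl(A) = ⋂ {C closed : A ⊆ C}. Closed sets containing A: {ν, ρ, σ}, {μ, ν, ξ, ρ, σ}.
Intersecting these: cl(A) = {ν, ρ, σ}.
∂A = cl(A) ∖ int(A) = {ν, ρ, σ} ∖ {ν, ρ, σ} = ∅.


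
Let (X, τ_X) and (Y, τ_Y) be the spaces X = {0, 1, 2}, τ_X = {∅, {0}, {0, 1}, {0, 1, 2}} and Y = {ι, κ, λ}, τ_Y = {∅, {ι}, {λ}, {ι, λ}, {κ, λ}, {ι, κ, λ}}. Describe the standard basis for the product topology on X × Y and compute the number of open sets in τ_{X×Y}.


Basis B = {∅ × ∅, {0} × {ι}, {0} × {λ}, {0} × {ι, λ}, {0, 1} × {ι}, {0} × {κ, λ}, {0, 1} × {λ}, {0} × {ι, κ, λ}, {0, 1, 2} × {ι}, {0, 1, 2} × {λ}, {0, 1} × {ι, λ}, {0, 1} × {κ, λ}, {0, 1} × {ι, κ, λ}, {0, 1, 2} × {ι, λ}, {0, 1, 2} × {κ, λ}, {0, 1, 2} × {ι, κ, λ}}; |τ_{X×Y}| = 40.

Enumerate products U × V with U ∈ τ_X, V ∈ τ_Y (deduplicated):
  ∅ × ∅ = {} (∅)
  {0} × {ι} = {(0,ι)}
  {0} × {λ} = {(0,λ)}
  {0} × {ι, λ} = {(0,ι), (0,λ)}
  {0, 1} × {ι} = {(0,ι), (1,ι)}
  {0} × {κ, λ} = {(0,κ), (0,λ)}
  {0, 1} × {λ} = {(0,λ), (1,λ)}
  {0} × {ι, κ, λ} = {(0,ι), (0,κ), (0,λ)}
  {0, 1, 2} × {ι} = {(0,ι), (1,ι), (2,ι)}
  {0, 1, 2} × {λ} = {(0,λ), (1,λ), (2,λ)}
  {0, 1} × {ι, λ} = {(0,ι), (0,λ), (1,ι), (1,λ)}
  {0, 1} × {κ, λ} = {(0,κ), (0,λ), (1,κ), (1,λ)}
  {0, 1} × {ι, κ, λ} = {(0,ι), (0,κ), (0,λ), (1,ι), (1,κ), (1,λ)}
  {0, 1, 2} × {ι, λ} = {(0,ι), (0,λ), (1,ι), (1,λ), (2,ι), (2,λ)}
  {0, 1, 2} × {κ, λ} = {(0,κ), (0,λ), (1,κ), (1,λ), (2,κ), (2,λ)}
  {0, 1, 2} × {ι, κ, λ} = {(0,ι), (0,κ), (0,λ), (1,ι), (1,κ), (1,λ), (2,ι), (2,κ), (2,λ)}
These 16 distinct sets form the basis B.
Close under arbitrary unions to get τ_{X×Y}; counting gives |τ_{X×Y}| = 40.


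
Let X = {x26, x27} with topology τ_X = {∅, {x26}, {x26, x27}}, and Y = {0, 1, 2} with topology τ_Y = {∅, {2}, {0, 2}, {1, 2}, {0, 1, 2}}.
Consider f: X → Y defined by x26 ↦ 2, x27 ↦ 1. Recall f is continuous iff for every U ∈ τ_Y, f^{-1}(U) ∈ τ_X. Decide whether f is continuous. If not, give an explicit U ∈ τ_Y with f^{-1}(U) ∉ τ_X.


f IS continuous.

Compute f^{-1}(U) for each U ∈ τ_Y:
  U = ∅: f^{-1}(U) = ∅ ∈ τ_X ✓.
  U = {2}: f^{-1}(U) = {x26} ∈ τ_X ✓.
  U = {0, 2}: f^{-1}(U) = {x26} ∈ τ_X ✓.
  U = {1, 2}: f^{-1}(U) = {x26, x27} ∈ τ_X ✓.
  U = {0, 1, 2}: f^{-1}(U) = {x26, x27} ∈ τ_X ✓.
Every preimage lies in τ_X, so f IS continuous.


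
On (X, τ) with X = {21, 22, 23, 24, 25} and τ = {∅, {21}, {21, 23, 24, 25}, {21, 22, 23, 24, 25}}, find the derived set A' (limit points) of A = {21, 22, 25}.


A' = {22, 23, 24, 25}

For each x ∈ X, list the open sets U ∈ τ with x ∈ U, then check whether U ∩ (A ∖ {x}) ≠ ∅ for every such U.
  x = 21: open {21} ∋ x has {21} ∩ (A ∖ {21}) = ∅, so x is NOT a limit point.
  x = 22: opens ∋ x are {21, 22, 23, 24, 25}; each meets A ∖ {22}, so x IS a limit point.
  x = 23: opens ∋ x are {21, 23, 24, 25}, {21, 22, 23, 24, 25}; each meets A ∖ {23}, so x IS a limit point.
  x = 24: opens ∋ x are {21, 23, 24, 25}, {21, 22, 23, 24, 25}; each meets A ∖ {24}, so x IS a limit point.
  x = 25: opens ∋ x are {21, 23, 24, 25}, {21, 22, 23, 24, 25}; each meets A ∖ {25}, so x IS a limit point.
Collecting: A' = {22, 23, 24, 25}.


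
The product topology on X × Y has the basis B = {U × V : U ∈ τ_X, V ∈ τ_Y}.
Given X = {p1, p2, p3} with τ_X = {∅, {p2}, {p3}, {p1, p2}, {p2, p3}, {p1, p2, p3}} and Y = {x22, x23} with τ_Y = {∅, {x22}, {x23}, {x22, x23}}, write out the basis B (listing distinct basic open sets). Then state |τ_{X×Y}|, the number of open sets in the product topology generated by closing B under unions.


Basis B = {∅ × ∅, {p2} × {x22}, {p2} × {x23}, {p3} × {x22}, {p3} × {x23}, {p1, p2} × {x22}, {p1, p2} × {x23}, {p2} × {x22, x23}, {p2, p3} × {x22}, {p2, p3} × {x23}, {p3} × {x22, x23}, {p1, p2, p3} × {x22}, {p1, p2, p3} × {x23}, {p1, p2} × {x22, x23}, {p2, p3} × {x22, x23}, {p1, p2, p3} × {x22, x23}}; |τ_{X×Y}| = 36.

Enumerate products U × V with U ∈ τ_X, V ∈ τ_Y (deduplicated):
  ∅ × ∅ = {} (∅)
  {p2} × {x22} = {(p2,x22)}
  {p2} × {x23} = {(p2,x23)}
  {p3} × {x22} = {(p3,x22)}
  {p3} × {x23} = {(p3,x23)}
  {p1, p2} × {x22} = {(p1,x22), (p2,x22)}
  {p1, p2} × {x23} = {(p1,x23), (p2,x23)}
  {p2} × {x22, x23} = {(p2,x22), (p2,x23)}
  {p2, p3} × {x22} = {(p2,x22), (p3,x22)}
  {p2, p3} × {x23} = {(p2,x23), (p3,x23)}
  {p3} × {x22, x23} = {(p3,x22), (p3,x23)}
  {p1, p2, p3} × {x22} = {(p1,x22), (p2,x22), (p3,x22)}
  {p1, p2, p3} × {x23} = {(p1,x23), (p2,x23), (p3,x23)}
  {p1, p2} × {x22, x23} = {(p1,x22), (p1,x23), (p2,x22), (p2,x23)}
  {p2, p3} × {x22, x23} = {(p2,x22), (p2,x23), (p3,x22), (p3,x23)}
  {p1, p2, p3} × {x22, x23} = {(p1,x22), (p1,x23), (p2,x22), (p2,x23), (p3,x22), (p3,x23)}
These 16 distinct sets form the basis B.
Close under arbitrary unions to get τ_{X×Y}; counting gives |τ_{X×Y}| = 36.


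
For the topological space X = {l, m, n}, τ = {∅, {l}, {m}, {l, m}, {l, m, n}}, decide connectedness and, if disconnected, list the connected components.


(X, τ) is connected.

Find clopen sets (U ∈ τ with X ∖ U ∈ τ):
  U = ∅, X ∖ U = {l, m, n} — both open, so U is clopen.
  U = {l, m, n}, X ∖ U = ∅ — both open, so U is clopen.
Only trivial clopens (∅ and X) exist, so (X, τ) is connected.
Compute connected components by grouping points that agree on all clopens:
  component: {l, m, n}


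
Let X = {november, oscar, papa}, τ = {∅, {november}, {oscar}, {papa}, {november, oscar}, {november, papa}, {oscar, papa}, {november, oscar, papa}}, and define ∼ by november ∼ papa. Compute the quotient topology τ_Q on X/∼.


X/∼ = {[november=papa], [oscar]}; |τ_Q| = 4.

Equivalence classes: [november=papa], [oscar].
Quotient map π: X → X/∼ sends november ↦ [november=papa], oscar ↦ [oscar], papa ↦ [november=papa].
For each subset V ⊆ X/∼, compute π^{-1}(V) ⊆ X and check whether π^{-1}(V) ∈ τ. V is open in τ_Q iff π^{-1}(V) ∈ τ.
  V = {}: π^{-1}(V) = ∅ ∈ τ ✓.
  V = {[november=papa]}: π^{-1}(V) = {november, papa} ∈ τ ✓.
  V = {[oscar]}: π^{-1}(V) = {oscar} ∈ τ ✓.
  V = {[november=papa], [oscar]}: π^{-1}(V) = {november, oscar, papa} ∈ τ ✓.
Open sets in the quotient: τ_Q = {{}, {[november=papa]}, {[oscar]}, {[november=papa], [oscar]}} (4 elements).


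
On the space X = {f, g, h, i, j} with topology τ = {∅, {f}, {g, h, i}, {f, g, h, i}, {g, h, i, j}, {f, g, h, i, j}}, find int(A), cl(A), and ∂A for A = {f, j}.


int(A) = {f}, cl(A) = {f, j}, ∂A = {j}.

Closed sets in (X, τ) are complements of opens:
  closed(X, τ) = {∅, {f}, {j}, {f, j}, {g, h, i, j}, {f, g, h, i, j}}.
int(A) = ⋃ {U ∈ τ : U ⊆ A}. Opens contained in A: ∅, {f}.
Taking the union of these: int(A) = {f}.
cl(A) = ⋂ {C closed : A ⊆ C}. Closed sets containing A: {f, j}, {f, g, h, i, j}.
Intersecting these: cl(A) = {f, j}.
∂A = cl(A) ∖ int(A) = {f, j} ∖ {f} = {j}.
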